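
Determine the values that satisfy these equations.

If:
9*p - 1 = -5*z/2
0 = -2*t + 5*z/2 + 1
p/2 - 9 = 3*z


Then:
p = 102/113
t = -346/113
z = -322/113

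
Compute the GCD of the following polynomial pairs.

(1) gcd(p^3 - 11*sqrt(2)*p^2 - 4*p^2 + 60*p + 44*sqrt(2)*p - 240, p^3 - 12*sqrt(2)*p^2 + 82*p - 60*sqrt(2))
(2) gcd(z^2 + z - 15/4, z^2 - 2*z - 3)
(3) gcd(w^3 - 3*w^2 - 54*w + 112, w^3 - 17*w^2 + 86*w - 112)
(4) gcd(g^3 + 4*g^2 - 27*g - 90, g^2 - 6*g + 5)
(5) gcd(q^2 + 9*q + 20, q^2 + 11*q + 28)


(1) = gcd((p - 4)*(p - 6*sqrt(2))*(p - 5*sqrt(2)), (p - 6*sqrt(2))*(p - 5*sqrt(2))*(p - sqrt(2))) = p^2 - 11*sqrt(2)*p + 60
(2) = gcd((z - 3/2)*(z + 5/2), (z - 3)*(z + 1)) = 1
(3) = w^2 - 10*w + 16
(4) = g - 5
(5) = q + 4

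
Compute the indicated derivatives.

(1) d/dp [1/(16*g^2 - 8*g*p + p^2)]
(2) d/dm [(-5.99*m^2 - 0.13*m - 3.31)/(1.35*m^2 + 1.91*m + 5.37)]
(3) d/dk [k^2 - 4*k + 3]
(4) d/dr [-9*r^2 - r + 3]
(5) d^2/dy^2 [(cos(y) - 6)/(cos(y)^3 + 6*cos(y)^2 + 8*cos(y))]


(1) = 2*(4*g - p)/(16*g^2 - 8*g*p + p^2)^2
(2) = (-11.2654*m^2 - 55.3956*m + 5.624)/(1.8225*m^4 + 5.157*m^3 + 18.1471*m^2 + 20.5134*m + 28.8369)
(3) = 2*k - 4
(4) = -18*r - 1
(5) = (2*(cos(y) - 6)*(3*cos(y)^2 + 12*cos(y) + 8)^2*sin(y)^2 - (cos(y)^2 + 6*cos(y) + 8)^2*cos(y)^3 + (cos(y)^2 + 6*cos(y) + 8)*(12*(1 - cos(2*y))^2 - 420*cos(y) - 444*cos(2*y) - 12*cos(3*y) + 9*cos(4*y) - 53)*cos(y)/8)/((cos(y)^2 + 6*cos(y) + 8)^3*cos(y)^3)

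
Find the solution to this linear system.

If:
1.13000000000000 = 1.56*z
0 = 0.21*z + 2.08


Then:
No Solution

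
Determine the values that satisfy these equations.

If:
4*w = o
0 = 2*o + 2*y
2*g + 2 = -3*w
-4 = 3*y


Then:
g = -3/2
o = 4/3
w = 1/3
y = -4/3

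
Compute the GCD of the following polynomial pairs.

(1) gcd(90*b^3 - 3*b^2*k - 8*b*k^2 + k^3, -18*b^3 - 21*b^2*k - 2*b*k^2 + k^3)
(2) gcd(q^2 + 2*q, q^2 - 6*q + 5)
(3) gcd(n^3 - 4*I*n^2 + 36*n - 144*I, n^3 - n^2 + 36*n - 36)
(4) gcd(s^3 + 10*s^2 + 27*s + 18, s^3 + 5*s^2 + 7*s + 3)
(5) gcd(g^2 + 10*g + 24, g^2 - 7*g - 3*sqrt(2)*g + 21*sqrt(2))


(1) = 18*b^2 + 3*b*k - k^2
(2) = gcd(q*(q + 2), (q - 5)*(q - 1)) = 1
(3) = gcd((n - 6*I)*(n - 4*I)*(n + 6*I), (n - 1)*(n - 6*I)*(n + 6*I)) = n^2 + 36
(4) = gcd((s + 1)*(s + 3)*(s + 6), (s + 1)^2*(s + 3)) = s^2 + 4*s + 3
(5) = gcd((g + 4)*(g + 6), (g - 7)*(g - 3*sqrt(2))) = 1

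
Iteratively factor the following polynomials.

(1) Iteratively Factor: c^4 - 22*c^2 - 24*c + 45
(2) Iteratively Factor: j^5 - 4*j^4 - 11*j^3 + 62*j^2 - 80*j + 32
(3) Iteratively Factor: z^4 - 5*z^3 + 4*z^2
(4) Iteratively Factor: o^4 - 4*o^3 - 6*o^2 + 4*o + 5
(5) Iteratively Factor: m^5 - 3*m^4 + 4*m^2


(1) = (c - 1)*(c^3 + c^2 - 21*c - 45) = (c - 5)*(c - 1)*(c^2 + 6*c + 9) = (c - 5)*(c - 1)*(c + 3)*(c + 3)
(2) = (j - 2)*(j^4 - 2*j^3 - 15*j^2 + 32*j - 16) = (j - 4)*(j - 2)*(j^3 + 2*j^2 - 7*j + 4) = (j - 4)*(j - 2)*(j - 1)*(j^2 + 3*j - 4) = (j - 4)*(j - 2)*(j - 1)*(j + 4)*(j - 1)
(3) = (z)*(z^3 - 5*z^2 + 4*z) = z^2*(z^2 - 5*z + 4) = z^2*(z - 4)*(z - 1)
(4) = (o - 1)*(o^3 - 3*o^2 - 9*o - 5) = (o - 1)*(o + 1)*(o^2 - 4*o - 5) = (o - 5)*(o - 1)*(o + 1)*(o + 1)
(5) = (m)*(m^4 - 3*m^3 + 4*m) = m*(m - 2)*(m^3 - m^2 - 2*m) = m*(m - 2)^2*(m^2 + m) = m^2*(m - 2)^2*(m + 1)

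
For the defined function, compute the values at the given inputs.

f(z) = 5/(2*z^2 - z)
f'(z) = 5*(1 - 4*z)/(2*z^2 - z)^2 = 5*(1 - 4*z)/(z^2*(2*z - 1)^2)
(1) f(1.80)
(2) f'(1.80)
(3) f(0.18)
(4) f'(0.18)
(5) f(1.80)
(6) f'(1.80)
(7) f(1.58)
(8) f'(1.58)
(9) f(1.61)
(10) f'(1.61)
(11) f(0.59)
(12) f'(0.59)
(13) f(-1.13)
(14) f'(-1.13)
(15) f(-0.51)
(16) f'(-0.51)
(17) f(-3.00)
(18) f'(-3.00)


(1) = 1.07
(2) = -1.42
(3) = -43.40
(4) = 105.49
(5) = 1.07
(6) = -1.42
(7) = 1.47
(8) = -2.28
(9) = 1.40
(10) = -2.13
(11) = 47.08
(12) = -602.92
(13) = 1.36
(14) = 2.03
(15) = 4.85
(16) = 14.32
(17) = 0.24
(18) = 0.15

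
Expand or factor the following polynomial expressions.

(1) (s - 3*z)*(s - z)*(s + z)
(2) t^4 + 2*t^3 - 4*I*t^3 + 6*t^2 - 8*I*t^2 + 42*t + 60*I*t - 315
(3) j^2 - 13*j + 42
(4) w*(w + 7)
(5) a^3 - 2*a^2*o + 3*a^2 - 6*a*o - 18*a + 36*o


(1) = s^3 - 3*s^2*z - s*z^2 + 3*z^3
(2) = (t - 3)*(t + 5)*(t - 7*I)*(t + 3*I)
(3) = (j - 7)*(j - 6)
(4) = w^2 + 7*w
(5) = (a - 3)*(a + 6)*(a - 2*o)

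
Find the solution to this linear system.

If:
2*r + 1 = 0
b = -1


Then:
b = -1
r = -1/2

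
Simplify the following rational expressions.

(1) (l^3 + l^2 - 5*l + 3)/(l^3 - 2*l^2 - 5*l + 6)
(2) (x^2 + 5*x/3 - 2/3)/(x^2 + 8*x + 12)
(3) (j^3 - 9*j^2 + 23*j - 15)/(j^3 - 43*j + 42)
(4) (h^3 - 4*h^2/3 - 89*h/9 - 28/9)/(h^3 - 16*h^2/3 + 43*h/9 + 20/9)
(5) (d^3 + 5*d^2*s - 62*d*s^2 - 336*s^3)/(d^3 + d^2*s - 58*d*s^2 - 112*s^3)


(1) = (l^2 + 2*l - 3)/(l^2 - l - 6)
(2) = (3*x - 1)/(3*x + 18)
(3) = (j^2 - 8*j + 15)/(j^2 + j - 42)
(4) = (3*h + 7)/(3*h - 5)
(5) = (d + 6*s)/(d + 2*s)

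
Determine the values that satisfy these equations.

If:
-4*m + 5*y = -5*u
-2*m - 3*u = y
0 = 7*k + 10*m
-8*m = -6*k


Then:
k = 0
m = 0
u = 0
y = 0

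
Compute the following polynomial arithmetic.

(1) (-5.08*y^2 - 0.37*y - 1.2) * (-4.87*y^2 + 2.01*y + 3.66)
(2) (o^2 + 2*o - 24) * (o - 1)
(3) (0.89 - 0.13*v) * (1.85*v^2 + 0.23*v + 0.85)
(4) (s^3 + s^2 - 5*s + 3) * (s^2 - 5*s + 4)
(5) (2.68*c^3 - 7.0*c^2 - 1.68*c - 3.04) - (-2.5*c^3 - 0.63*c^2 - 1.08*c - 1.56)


(1) = 24.7396*y^4 - 8.4089*y^3 - 13.4925*y^2 - 3.7662*y - 4.392
(2) = o^3 + o^2 - 26*o + 24
(3) = -0.2405*v^3 + 1.6166*v^2 + 0.0942*v + 0.7565
(4) = s^5 - 4*s^4 - 6*s^3 + 32*s^2 - 35*s + 12
(5) = 5.18*c^3 - 6.37*c^2 - 0.6*c - 1.48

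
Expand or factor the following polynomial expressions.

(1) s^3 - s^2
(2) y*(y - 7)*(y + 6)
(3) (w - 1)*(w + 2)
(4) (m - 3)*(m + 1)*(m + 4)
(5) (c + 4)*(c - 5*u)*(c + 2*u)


(1) = s^2*(s - 1)
(2) = y^3 - y^2 - 42*y
(3) = w^2 + w - 2
(4) = m^3 + 2*m^2 - 11*m - 12
(5) = c^3 - 3*c^2*u + 4*c^2 - 10*c*u^2 - 12*c*u - 40*u^2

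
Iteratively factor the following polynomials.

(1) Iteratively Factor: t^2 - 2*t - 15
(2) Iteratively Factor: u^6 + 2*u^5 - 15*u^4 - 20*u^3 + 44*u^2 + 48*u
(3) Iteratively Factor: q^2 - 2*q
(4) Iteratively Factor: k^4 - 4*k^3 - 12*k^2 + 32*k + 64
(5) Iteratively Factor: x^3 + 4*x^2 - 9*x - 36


(1) = (t - 5)*(t + 3)
(2) = (u - 2)*(u^5 + 4*u^4 - 7*u^3 - 34*u^2 - 24*u) = (u - 2)*(u + 4)*(u^4 - 7*u^2 - 6*u) = u*(u - 2)*(u + 4)*(u^3 - 7*u - 6) = u*(u - 2)*(u + 2)*(u + 4)*(u^2 - 2*u - 3) = u*(u - 2)*(u + 1)*(u + 2)*(u + 4)*(u - 3)
(3) = (q)*(q - 2)
(4) = (k - 4)*(k^3 - 12*k - 16) = (k - 4)*(k + 2)*(k^2 - 2*k - 8) = (k - 4)*(k + 2)^2*(k - 4)
(5) = (x - 3)*(x^2 + 7*x + 12) = (x - 3)*(x + 4)*(x + 3)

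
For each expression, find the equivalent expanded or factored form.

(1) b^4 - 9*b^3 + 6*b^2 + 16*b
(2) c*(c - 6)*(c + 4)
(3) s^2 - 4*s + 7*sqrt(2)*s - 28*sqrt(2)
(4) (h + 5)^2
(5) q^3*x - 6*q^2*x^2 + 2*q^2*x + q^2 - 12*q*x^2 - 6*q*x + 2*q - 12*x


(1) = b*(b - 8)*(b - 2)*(b + 1)
(2) = c^3 - 2*c^2 - 24*c
(3) = (s - 4)*(s + 7*sqrt(2))
(4) = h^2 + 10*h + 25
(5) = (q + 2)*(q - 6*x)*(q*x + 1)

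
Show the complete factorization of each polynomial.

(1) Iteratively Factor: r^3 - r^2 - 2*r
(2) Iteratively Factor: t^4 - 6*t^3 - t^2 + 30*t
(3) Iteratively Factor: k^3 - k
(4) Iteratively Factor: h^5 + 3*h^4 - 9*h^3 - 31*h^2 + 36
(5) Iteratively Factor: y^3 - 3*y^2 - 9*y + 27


(1) = (r - 2)*(r^2 + r) = r*(r - 2)*(r + 1)
(2) = (t - 3)*(t^3 - 3*t^2 - 10*t) = (t - 3)*(t + 2)*(t^2 - 5*t) = t*(t - 3)*(t + 2)*(t - 5)
(3) = (k - 1)*(k^2 + k) = (k - 1)*(k + 1)*(k)
(4) = (h + 2)*(h^4 + h^3 - 11*h^2 - 9*h + 18) = (h - 1)*(h + 2)*(h^3 + 2*h^2 - 9*h - 18) = (h - 3)*(h - 1)*(h + 2)*(h^2 + 5*h + 6) = (h - 3)*(h - 1)*(h + 2)^2*(h + 3)
(5) = (y - 3)*(y^2 - 9) = (y - 3)^2*(y + 3)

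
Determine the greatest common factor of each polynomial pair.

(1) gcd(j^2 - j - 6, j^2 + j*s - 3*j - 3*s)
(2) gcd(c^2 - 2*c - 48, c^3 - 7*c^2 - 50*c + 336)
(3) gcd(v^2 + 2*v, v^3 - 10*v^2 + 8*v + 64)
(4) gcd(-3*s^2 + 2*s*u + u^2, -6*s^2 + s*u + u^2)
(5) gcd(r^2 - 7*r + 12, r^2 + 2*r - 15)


(1) = j - 3
(2) = c - 8
(3) = gcd(v*(v + 2), (v - 8)*(v - 4)*(v + 2)) = v + 2
(4) = gcd((-s + u)*(3*s + u), (-2*s + u)*(3*s + u)) = 3*s + u
(5) = r - 3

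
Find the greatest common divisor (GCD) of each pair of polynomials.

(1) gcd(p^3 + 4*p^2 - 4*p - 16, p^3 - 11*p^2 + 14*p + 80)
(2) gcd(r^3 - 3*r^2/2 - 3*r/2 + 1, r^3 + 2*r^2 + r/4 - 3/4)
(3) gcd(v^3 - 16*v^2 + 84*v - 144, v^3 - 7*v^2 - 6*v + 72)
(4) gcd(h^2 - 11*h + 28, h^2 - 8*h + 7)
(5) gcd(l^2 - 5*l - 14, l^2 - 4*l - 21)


(1) = p + 2
(2) = gcd((r - 2)*(r - 1/2)*(r + 1), (r - 1/2)*(r + 1)*(r + 3/2)) = r^2 + r/2 - 1/2
(3) = gcd((v - 6)^2*(v - 4), (v - 6)*(v - 4)*(v + 3)) = v^2 - 10*v + 24
(4) = h - 7
(5) = l - 7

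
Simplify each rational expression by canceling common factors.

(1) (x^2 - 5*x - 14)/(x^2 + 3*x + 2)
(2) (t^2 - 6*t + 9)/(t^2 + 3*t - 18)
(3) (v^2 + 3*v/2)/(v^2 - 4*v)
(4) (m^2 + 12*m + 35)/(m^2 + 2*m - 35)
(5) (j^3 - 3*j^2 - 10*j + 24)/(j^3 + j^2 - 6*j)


(1) = (x - 7)/(x + 1)
(2) = (t - 3)/(t + 6)
(3) = (2*v + 3)/(2*v - 8)
(4) = (m + 5)/(m - 5)
(5) = (j - 4)/j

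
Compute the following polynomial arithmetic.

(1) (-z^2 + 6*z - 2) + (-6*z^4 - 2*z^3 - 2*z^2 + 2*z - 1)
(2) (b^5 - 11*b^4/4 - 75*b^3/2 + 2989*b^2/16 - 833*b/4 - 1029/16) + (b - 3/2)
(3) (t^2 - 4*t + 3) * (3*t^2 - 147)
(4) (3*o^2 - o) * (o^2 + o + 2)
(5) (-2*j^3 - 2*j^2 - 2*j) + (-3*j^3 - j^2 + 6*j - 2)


(1) = -6*z^4 - 2*z^3 - 3*z^2 + 8*z - 3
(2) = b^5 - 11*b^4/4 - 75*b^3/2 + 2989*b^2/16 - 829*b/4 - 1053/16
(3) = 3*t^4 - 12*t^3 - 138*t^2 + 588*t - 441
(4) = 3*o^4 + 2*o^3 + 5*o^2 - 2*o
(5) = -5*j^3 - 3*j^2 + 4*j - 2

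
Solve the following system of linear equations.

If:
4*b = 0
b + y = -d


Then:
b = 0
d = -y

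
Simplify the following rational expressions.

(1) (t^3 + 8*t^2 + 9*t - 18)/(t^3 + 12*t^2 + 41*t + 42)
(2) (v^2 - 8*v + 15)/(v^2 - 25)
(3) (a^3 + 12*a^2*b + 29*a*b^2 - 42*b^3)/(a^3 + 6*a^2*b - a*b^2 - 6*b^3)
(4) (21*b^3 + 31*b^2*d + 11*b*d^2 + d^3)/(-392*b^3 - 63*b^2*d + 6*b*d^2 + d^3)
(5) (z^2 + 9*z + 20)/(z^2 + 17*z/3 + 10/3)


(1) = (t^2 + 5*t - 6)/(t^2 + 9*t + 14)
(2) = (v - 3)/(v + 5)
(3) = (a + 7*b)/(a + b)
(4) = (-3*b^2 - 4*b*d - d^2)/(56*b^2 + b*d - d^2)
(5) = (3*z + 12)/(3*z + 2)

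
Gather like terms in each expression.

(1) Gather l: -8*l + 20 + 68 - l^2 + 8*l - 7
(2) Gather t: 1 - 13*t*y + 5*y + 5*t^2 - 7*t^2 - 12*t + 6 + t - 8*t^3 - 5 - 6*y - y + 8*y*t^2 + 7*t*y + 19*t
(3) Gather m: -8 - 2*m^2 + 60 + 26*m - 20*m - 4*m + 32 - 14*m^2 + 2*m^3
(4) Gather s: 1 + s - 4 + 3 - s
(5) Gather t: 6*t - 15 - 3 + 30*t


(1) = 81 - l^2
(2) = -8*t^3 + t^2*(8*y - 2) + t*(8 - 6*y) - 2*y + 2
(3) = 2*m^3 - 16*m^2 + 2*m + 84
(4) = 0
(5) = 36*t - 18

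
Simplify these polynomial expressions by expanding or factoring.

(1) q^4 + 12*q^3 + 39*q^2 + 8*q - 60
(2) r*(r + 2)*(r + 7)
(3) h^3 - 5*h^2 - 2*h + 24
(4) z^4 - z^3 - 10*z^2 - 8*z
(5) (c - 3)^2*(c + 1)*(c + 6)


(1) = (q - 1)*(q + 2)*(q + 5)*(q + 6)
(2) = r^3 + 9*r^2 + 14*r
(3) = (h - 4)*(h - 3)*(h + 2)
(4) = z*(z - 4)*(z + 1)*(z + 2)
(5) = c^4 + c^3 - 27*c^2 + 27*c + 54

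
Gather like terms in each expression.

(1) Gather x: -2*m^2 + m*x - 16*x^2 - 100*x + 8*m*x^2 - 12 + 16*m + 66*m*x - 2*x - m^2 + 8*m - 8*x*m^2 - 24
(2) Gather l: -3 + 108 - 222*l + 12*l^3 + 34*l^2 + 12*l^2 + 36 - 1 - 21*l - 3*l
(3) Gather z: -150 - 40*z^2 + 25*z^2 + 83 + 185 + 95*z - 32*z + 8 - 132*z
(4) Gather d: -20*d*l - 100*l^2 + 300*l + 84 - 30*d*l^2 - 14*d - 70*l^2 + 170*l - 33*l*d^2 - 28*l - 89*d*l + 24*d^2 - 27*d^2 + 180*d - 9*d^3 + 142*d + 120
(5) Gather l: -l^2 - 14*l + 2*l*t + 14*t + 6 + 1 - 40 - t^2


(1) = -3*m^2 + 24*m + x^2*(8*m - 16) + x*(-8*m^2 + 67*m - 102) - 36
(2) = 12*l^3 + 46*l^2 - 246*l + 140
(3) = -15*z^2 - 69*z + 126
(4) = -9*d^3 + d^2*(-33*l - 3) + d*(-30*l^2 - 109*l + 308) - 170*l^2 + 442*l + 204
(5) = -l^2 + l*(2*t - 14) - t^2 + 14*t - 33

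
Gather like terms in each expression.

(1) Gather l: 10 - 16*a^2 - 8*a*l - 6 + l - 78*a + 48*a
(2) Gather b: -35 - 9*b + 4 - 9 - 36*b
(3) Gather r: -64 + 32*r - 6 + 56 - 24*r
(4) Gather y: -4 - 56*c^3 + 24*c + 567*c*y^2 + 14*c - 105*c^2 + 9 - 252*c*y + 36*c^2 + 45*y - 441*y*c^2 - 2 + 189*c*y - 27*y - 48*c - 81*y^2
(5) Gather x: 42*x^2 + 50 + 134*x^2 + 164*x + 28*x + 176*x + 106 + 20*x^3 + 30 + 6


(1) = -16*a^2 - 30*a + l*(1 - 8*a) + 4
(2) = -45*b - 40
(3) = 8*r - 14
(4) = -56*c^3 - 69*c^2 - 10*c + y^2*(567*c - 81) + y*(-441*c^2 - 63*c + 18) + 3
(5) = 20*x^3 + 176*x^2 + 368*x + 192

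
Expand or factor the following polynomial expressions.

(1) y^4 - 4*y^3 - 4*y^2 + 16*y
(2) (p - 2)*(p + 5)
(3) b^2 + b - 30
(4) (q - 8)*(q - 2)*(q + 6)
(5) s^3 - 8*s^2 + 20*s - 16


(1) = y*(y - 4)*(y - 2)*(y + 2)
(2) = p^2 + 3*p - 10
(3) = (b - 5)*(b + 6)
(4) = q^3 - 4*q^2 - 44*q + 96
(5) = (s - 4)*(s - 2)^2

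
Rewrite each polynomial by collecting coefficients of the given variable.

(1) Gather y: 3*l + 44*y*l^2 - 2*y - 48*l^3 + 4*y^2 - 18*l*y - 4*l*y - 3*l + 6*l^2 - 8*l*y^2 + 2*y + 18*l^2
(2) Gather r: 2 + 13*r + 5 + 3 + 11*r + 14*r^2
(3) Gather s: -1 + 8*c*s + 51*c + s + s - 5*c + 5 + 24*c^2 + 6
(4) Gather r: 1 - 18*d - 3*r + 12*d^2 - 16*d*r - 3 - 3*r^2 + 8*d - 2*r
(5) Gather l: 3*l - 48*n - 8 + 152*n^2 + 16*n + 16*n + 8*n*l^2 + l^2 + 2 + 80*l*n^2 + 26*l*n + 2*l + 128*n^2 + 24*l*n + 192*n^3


(1) = -48*l^3 + 24*l^2 + y^2*(4 - 8*l) + y*(44*l^2 - 22*l)
(2) = 14*r^2 + 24*r + 10
(3) = 24*c^2 + 46*c + s*(8*c + 2) + 10
(4) = 12*d^2 - 10*d - 3*r^2 + r*(-16*d - 5) - 2
(5) = l^2*(8*n + 1) + l*(80*n^2 + 50*n + 5) + 192*n^3 + 280*n^2 - 16*n - 6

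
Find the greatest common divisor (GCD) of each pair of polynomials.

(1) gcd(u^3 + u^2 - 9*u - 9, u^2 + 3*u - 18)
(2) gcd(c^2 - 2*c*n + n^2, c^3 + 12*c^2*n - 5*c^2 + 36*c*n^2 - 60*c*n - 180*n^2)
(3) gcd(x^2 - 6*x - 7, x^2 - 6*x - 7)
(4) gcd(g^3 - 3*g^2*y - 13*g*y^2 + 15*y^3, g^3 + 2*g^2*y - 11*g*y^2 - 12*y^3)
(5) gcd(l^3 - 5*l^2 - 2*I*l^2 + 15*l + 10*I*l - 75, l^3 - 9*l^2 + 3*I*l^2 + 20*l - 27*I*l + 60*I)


(1) = u - 3
(2) = gcd((c - n)^2, (c - 5)*(c + 6*n)^2) = 1
(3) = x^2 - 6*x - 7
(4) = gcd((g - 5*y)*(g - y)*(g + 3*y), (g - 3*y)*(g + y)*(g + 4*y)) = 1
(5) = gcd((l - 5)*(l - 5*I)*(l + 3*I), (l - 5)*(l - 4)*(l + 3*I)) = l^2 + l*(-5 + 3*I) - 15*I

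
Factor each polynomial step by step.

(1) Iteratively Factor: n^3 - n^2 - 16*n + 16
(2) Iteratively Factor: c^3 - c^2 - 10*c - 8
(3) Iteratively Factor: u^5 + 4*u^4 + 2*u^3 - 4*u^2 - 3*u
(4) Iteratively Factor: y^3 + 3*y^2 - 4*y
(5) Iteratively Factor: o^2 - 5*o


(1) = (n - 4)*(n^2 + 3*n - 4) = (n - 4)*(n - 1)*(n + 4)
(2) = (c + 1)*(c^2 - 2*c - 8) = (c + 1)*(c + 2)*(c - 4)
(3) = (u + 1)*(u^4 + 3*u^3 - u^2 - 3*u) = (u + 1)^2*(u^3 + 2*u^2 - 3*u) = u*(u + 1)^2*(u^2 + 2*u - 3) = u*(u - 1)*(u + 1)^2*(u + 3)
(4) = (y - 1)*(y^2 + 4*y) = y*(y - 1)*(y + 4)
(5) = (o)*(o - 5)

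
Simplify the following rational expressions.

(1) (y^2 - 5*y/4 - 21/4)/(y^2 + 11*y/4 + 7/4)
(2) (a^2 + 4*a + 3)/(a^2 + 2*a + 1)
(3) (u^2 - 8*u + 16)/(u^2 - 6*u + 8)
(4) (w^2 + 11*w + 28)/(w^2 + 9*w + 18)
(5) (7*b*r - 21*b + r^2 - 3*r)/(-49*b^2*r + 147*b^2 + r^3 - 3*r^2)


(1) = (y - 3)/(y + 1)
(2) = (a + 3)/(a + 1)
(3) = (u - 4)/(u - 2)
(4) = (w^2 + 11*w + 28)/(w^2 + 9*w + 18)
(5) = 1/(-7*b + r)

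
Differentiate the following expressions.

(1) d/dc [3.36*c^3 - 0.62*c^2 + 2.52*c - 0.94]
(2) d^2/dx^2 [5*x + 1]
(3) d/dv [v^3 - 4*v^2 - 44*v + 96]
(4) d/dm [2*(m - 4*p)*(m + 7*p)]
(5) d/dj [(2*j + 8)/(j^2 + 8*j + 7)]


(1) = 10.08*c^2 - 1.24*c + 2.52
(2) = 0
(3) = 3*v^2 - 8*v - 44
(4) = 4*m + 6*p
(5) = 2*(-j^2 - 8*j - 25)/(j^4 + 16*j^3 + 78*j^2 + 112*j + 49)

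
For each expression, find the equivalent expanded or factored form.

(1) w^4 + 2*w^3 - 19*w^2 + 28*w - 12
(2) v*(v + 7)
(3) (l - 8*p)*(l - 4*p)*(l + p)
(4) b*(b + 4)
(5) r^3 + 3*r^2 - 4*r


(1) = (w - 2)*(w - 1)^2*(w + 6)
(2) = v^2 + 7*v
(3) = l^3 - 11*l^2*p + 20*l*p^2 + 32*p^3
(4) = b^2 + 4*b
(5) = r*(r - 1)*(r + 4)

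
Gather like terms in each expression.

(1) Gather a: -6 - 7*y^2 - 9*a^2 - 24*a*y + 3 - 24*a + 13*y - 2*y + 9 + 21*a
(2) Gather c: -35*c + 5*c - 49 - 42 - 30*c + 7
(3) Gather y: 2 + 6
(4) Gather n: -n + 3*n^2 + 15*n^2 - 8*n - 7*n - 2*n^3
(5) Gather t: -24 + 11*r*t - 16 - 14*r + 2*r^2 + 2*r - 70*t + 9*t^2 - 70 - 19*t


(1) = -9*a^2 + a*(-24*y - 3) - 7*y^2 + 11*y + 6
(2) = -60*c - 84
(3) = 8
(4) = -2*n^3 + 18*n^2 - 16*n
(5) = 2*r^2 - 12*r + 9*t^2 + t*(11*r - 89) - 110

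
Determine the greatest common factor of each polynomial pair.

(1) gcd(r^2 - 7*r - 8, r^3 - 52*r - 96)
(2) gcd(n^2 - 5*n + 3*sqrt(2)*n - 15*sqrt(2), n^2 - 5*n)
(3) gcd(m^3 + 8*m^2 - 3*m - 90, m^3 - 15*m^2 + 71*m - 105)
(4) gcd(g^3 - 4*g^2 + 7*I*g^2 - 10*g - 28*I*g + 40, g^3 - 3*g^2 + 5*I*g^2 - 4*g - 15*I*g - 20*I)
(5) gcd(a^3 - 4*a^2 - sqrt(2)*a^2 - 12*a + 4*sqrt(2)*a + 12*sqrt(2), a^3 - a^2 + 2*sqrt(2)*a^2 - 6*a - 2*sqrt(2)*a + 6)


(1) = r - 8
(2) = gcd((n - 5)*(n + 3*sqrt(2)), n*(n - 5)) = n - 5
(3) = m - 3
(4) = g^2 + g*(-4 + 5*I) - 20*I
(5) = a - sqrt(2)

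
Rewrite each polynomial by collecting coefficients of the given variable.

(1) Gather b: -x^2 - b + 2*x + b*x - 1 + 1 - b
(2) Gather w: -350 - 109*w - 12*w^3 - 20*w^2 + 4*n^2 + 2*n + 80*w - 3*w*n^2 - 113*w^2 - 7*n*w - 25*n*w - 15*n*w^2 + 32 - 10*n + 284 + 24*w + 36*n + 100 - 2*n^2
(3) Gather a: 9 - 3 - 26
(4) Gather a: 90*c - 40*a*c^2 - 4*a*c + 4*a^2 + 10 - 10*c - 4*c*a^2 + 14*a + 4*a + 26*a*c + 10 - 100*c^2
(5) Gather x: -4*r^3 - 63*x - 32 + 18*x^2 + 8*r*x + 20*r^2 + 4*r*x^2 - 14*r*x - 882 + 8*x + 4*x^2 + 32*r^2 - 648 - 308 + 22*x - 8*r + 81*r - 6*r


(1) = b*(x - 2) - x^2 + 2*x
(2) = 2*n^2 + 28*n - 12*w^3 + w^2*(-15*n - 133) + w*(-3*n^2 - 32*n - 5) + 66
(3) = -20
(4) = a^2*(4 - 4*c) + a*(-40*c^2 + 22*c + 18) - 100*c^2 + 80*c + 20
(5) = -4*r^3 + 52*r^2 + 67*r + x^2*(4*r + 22) + x*(-6*r - 33) - 1870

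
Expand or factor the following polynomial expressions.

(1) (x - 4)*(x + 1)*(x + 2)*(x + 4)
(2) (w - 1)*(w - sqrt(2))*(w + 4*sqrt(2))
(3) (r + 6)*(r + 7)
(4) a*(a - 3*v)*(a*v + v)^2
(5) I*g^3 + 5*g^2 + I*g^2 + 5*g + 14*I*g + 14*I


(1) = x^4 + 3*x^3 - 14*x^2 - 48*x - 32
(2) = w^3 - w^2 + 3*sqrt(2)*w^2 - 8*w - 3*sqrt(2)*w + 8
(3) = r^2 + 13*r + 42
(4) = a^4*v^2 - 3*a^3*v^3 + 2*a^3*v^2 - 6*a^2*v^3 + a^2*v^2 - 3*a*v^3
(5) = (g - 7*I)*(g + 2*I)*(I*g + I)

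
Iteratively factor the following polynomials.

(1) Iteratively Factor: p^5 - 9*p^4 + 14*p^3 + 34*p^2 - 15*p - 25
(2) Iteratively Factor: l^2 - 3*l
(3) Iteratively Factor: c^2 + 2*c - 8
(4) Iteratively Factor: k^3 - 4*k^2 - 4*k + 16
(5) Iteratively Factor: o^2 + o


(1) = (p - 1)*(p^4 - 8*p^3 + 6*p^2 + 40*p + 25) = (p - 1)*(p + 1)*(p^3 - 9*p^2 + 15*p + 25) = (p - 1)*(p + 1)^2*(p^2 - 10*p + 25) = (p - 5)*(p - 1)*(p + 1)^2*(p - 5)
(2) = (l)*(l - 3)
(3) = (c - 2)*(c + 4)
(4) = (k - 2)*(k^2 - 2*k - 8) = (k - 4)*(k - 2)*(k + 2)
(5) = (o)*(o + 1)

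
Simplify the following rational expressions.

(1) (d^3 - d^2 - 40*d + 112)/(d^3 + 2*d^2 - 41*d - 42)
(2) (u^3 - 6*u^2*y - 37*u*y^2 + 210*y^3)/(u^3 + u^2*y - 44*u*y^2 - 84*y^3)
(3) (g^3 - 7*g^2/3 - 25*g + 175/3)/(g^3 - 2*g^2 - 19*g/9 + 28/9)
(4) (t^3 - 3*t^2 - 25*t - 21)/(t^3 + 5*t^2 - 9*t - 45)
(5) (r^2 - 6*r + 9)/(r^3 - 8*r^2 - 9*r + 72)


(1) = (d^2 - 8*d + 16)/(d^2 - 5*d - 6)
(2) = (u - 5*y)/(u + 2*y)
(3) = (3*g^2 - 75)/(3*g^2 + g - 4)
(4) = (t^2 - 6*t - 7)/(t^2 + 2*t - 15)
(5) = (r - 3)/(r^2 - 5*r - 24)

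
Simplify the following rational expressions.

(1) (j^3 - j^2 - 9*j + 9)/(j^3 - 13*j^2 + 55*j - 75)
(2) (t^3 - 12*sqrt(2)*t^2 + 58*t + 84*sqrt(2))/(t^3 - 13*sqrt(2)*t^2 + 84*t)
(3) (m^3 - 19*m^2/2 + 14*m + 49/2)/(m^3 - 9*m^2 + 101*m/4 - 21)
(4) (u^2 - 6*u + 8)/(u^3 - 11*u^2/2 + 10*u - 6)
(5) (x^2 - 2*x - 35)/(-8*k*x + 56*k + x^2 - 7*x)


(1) = (j^2 + 2*j - 3)/(j^2 - 10*j + 25)
(2) = (t + sqrt(2))/t
(3) = (2*m^2 - 12*m - 14)/(2*m^2 - 11*m + 12)
(4) = (2*u - 8)/(2*u^2 - 7*u + 6)
(5) = (x + 5)/(-8*k + x)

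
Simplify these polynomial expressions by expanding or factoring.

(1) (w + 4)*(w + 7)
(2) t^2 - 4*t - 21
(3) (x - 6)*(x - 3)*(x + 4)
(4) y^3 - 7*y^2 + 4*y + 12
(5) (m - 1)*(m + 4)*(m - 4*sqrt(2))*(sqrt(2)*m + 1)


(1) = w^2 + 11*w + 28
(2) = (t - 7)*(t + 3)
(3) = x^3 - 5*x^2 - 18*x + 72
(4) = (y - 6)*(y - 2)*(y + 1)
(5) = sqrt(2)*m^4 - 7*m^3 + 3*sqrt(2)*m^3 - 21*m^2 - 8*sqrt(2)*m^2 - 12*sqrt(2)*m + 28*m + 16*sqrt(2)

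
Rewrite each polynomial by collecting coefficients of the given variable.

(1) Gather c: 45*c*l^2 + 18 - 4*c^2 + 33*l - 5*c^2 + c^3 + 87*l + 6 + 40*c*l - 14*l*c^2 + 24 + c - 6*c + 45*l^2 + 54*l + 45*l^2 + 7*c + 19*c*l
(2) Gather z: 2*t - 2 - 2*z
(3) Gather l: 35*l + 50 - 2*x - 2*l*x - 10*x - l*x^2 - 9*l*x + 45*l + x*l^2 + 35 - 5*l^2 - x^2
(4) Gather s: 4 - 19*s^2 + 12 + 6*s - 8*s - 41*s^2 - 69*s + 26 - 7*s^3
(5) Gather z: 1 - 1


(1) = c^3 + c^2*(-14*l - 9) + c*(45*l^2 + 59*l + 2) + 90*l^2 + 174*l + 48
(2) = 2*t - 2*z - 2
(3) = l^2*(x - 5) + l*(-x^2 - 11*x + 80) - x^2 - 12*x + 85
(4) = -7*s^3 - 60*s^2 - 71*s + 42
(5) = 0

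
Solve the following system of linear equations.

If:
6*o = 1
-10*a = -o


Then:
a = 1/60
o = 1/6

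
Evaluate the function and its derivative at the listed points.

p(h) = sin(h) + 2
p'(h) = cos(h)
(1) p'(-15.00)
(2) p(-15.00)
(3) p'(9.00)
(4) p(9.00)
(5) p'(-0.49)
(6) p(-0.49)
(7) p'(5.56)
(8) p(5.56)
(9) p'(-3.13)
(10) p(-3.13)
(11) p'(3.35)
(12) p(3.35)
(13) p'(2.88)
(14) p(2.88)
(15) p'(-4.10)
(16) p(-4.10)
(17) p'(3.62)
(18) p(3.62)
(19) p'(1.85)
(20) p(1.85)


(1) = -0.76
(2) = 1.35
(3) = -0.91
(4) = 2.41
(5) = 0.88
(6) = 1.53
(7) = 0.75
(8) = 1.34
(9) = -1.00
(10) = 1.99
(11) = -0.98
(12) = 1.79
(13) = -0.97
(14) = 2.26
(15) = -0.57
(16) = 2.82
(17) = -0.89
(18) = 1.54
(19) = -0.28
(20) = 2.96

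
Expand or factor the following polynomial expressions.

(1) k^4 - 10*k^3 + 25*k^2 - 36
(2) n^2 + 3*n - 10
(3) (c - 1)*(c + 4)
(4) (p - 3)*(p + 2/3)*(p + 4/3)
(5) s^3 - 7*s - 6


(1) = (k - 6)*(k - 3)*(k - 2)*(k + 1)
(2) = (n - 2)*(n + 5)
(3) = c^2 + 3*c - 4
(4) = p^3 - p^2 - 46*p/9 - 8/3
(5) = (s - 3)*(s + 1)*(s + 2)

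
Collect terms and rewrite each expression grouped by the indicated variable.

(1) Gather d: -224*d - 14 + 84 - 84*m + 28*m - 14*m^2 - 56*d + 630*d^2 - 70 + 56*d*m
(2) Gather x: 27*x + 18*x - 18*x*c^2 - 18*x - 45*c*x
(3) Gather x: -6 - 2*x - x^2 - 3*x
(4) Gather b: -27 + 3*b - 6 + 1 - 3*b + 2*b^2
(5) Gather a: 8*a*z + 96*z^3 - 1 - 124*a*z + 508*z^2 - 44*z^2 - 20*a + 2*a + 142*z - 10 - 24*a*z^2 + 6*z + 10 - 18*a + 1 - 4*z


(1) = 630*d^2 + d*(56*m - 280) - 14*m^2 - 56*m
(2) = x*(-18*c^2 - 45*c + 27)
(3) = -x^2 - 5*x - 6
(4) = 2*b^2 - 32
(5) = a*(-24*z^2 - 116*z - 36) + 96*z^3 + 464*z^2 + 144*z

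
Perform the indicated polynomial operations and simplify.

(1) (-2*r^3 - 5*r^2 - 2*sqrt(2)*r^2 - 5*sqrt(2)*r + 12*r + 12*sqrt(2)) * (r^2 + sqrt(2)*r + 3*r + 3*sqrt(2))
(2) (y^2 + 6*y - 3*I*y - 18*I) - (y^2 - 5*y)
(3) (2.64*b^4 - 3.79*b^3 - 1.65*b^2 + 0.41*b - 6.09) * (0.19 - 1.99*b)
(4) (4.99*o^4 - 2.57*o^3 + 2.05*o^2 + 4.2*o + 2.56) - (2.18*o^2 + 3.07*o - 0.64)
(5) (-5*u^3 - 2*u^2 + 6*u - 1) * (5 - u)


(1) = -2*r^5 - 11*r^4 - 4*sqrt(2)*r^4 - 22*sqrt(2)*r^3 - 7*r^3 - 6*sqrt(2)*r^2 + 14*r^2 - 6*r + 72*sqrt(2)*r + 72
(2) = 11*y - 3*I*y - 18*I
(3) = -5.2536*b^5 + 8.0437*b^4 + 2.5634*b^3 - 1.1294*b^2 + 12.197*b - 1.1571
(4) = 4.99*o^4 - 2.57*o^3 - 0.13*o^2 + 1.13*o + 3.2
(5) = 5*u^4 - 23*u^3 - 16*u^2 + 31*u - 5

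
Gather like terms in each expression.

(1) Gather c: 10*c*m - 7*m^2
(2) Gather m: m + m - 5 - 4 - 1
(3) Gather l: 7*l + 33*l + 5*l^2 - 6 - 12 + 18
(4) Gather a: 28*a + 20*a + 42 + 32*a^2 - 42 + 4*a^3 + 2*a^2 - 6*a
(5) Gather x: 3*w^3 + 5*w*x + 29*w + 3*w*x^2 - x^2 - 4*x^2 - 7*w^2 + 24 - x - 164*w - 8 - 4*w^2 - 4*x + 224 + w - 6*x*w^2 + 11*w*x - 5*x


(1) = 10*c*m - 7*m^2
(2) = 2*m - 10
(3) = 5*l^2 + 40*l
(4) = 4*a^3 + 34*a^2 + 42*a
(5) = 3*w^3 - 11*w^2 - 134*w + x^2*(3*w - 5) + x*(-6*w^2 + 16*w - 10) + 240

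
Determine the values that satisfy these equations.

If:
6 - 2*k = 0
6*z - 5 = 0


Then:
k = 3
z = 5/6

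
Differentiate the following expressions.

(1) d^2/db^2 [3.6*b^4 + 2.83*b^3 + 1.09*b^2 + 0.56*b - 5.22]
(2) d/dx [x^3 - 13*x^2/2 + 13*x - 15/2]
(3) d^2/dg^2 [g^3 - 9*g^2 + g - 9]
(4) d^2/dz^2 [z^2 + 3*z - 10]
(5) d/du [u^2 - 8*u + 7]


(1) = 43.2*b^2 + 16.98*b + 2.18
(2) = 3*x^2 - 13*x + 13
(3) = 6*g - 18
(4) = 2
(5) = 2*u - 8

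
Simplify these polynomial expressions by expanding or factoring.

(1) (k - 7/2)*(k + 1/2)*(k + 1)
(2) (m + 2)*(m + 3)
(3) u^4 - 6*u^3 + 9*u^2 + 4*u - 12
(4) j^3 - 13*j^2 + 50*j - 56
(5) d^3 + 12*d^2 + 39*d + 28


(1) = k^3 - 2*k^2 - 19*k/4 - 7/4
(2) = m^2 + 5*m + 6
(3) = (u - 3)*(u - 2)^2*(u + 1)
(4) = (j - 7)*(j - 4)*(j - 2)
(5) = (d + 1)*(d + 4)*(d + 7)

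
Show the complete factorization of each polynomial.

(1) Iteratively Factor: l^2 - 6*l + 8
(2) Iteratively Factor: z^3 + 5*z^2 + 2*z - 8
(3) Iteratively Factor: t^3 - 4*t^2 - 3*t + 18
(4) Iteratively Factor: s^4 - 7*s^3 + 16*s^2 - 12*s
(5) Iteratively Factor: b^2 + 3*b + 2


(1) = (l - 4)*(l - 2)
(2) = (z + 4)*(z^2 + z - 2) = (z + 2)*(z + 4)*(z - 1)
(3) = (t - 3)*(t^2 - t - 6) = (t - 3)^2*(t + 2)
(4) = (s - 3)*(s^3 - 4*s^2 + 4*s) = (s - 3)*(s - 2)*(s^2 - 2*s) = s*(s - 3)*(s - 2)*(s - 2)
(5) = (b + 1)*(b + 2)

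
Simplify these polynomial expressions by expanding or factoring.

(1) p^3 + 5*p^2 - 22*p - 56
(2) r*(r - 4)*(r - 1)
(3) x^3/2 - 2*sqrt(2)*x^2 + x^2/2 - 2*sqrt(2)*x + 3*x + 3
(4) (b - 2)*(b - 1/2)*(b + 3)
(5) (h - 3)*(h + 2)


(1) = (p - 4)*(p + 2)*(p + 7)
(2) = r^3 - 5*r^2 + 4*r
(3) = (x/2 + 1/2)*(x - 3*sqrt(2))*(x - sqrt(2))
(4) = b^3 + b^2/2 - 13*b/2 + 3
(5) = h^2 - h - 6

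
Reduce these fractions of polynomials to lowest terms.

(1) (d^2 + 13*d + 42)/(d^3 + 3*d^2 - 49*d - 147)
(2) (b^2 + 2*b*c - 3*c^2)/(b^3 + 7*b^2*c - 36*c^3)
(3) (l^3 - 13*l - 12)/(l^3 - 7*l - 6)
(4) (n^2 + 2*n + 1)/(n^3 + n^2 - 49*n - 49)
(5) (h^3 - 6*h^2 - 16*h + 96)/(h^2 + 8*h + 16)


(1) = (d + 6)/(d^2 - 4*d - 21)
(2) = (b - c)/(b^2 + 4*b*c - 12*c^2)
(3) = (l^2 - l - 12)/(l^2 - l - 6)
(4) = (n + 1)/(n^2 - 49)
(5) = (h^2 - 10*h + 24)/(h + 4)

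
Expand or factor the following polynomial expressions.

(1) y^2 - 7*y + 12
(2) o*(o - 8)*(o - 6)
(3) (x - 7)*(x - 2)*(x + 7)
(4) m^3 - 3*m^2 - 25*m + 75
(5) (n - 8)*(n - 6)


(1) = (y - 4)*(y - 3)
(2) = o^3 - 14*o^2 + 48*o
(3) = x^3 - 2*x^2 - 49*x + 98
(4) = (m - 5)*(m - 3)*(m + 5)
(5) = n^2 - 14*n + 48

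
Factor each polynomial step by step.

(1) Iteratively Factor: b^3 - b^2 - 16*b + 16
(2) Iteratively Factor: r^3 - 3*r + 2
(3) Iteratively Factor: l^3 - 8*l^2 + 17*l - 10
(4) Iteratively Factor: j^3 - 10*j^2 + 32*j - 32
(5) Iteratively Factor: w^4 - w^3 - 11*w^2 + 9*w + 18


(1) = (b + 4)*(b^2 - 5*b + 4) = (b - 4)*(b + 4)*(b - 1)
(2) = (r - 1)*(r^2 + r - 2) = (r - 1)^2*(r + 2)
(3) = (l - 5)*(l^2 - 3*l + 2) = (l - 5)*(l - 2)*(l - 1)
(4) = (j - 2)*(j^2 - 8*j + 16) = (j - 4)*(j - 2)*(j - 4)
(5) = (w - 2)*(w^3 + w^2 - 9*w - 9) = (w - 3)*(w - 2)*(w^2 + 4*w + 3) = (w - 3)*(w - 2)*(w + 1)*(w + 3)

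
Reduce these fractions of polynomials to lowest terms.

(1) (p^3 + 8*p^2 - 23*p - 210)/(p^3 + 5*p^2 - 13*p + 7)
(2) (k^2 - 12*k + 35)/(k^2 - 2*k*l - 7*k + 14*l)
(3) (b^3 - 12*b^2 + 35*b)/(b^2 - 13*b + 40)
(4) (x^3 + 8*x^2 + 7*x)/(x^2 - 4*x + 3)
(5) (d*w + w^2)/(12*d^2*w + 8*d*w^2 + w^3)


(1) = (p^2 + p - 30)/(p^2 - 2*p + 1)
(2) = (k - 5)/(k - 2*l)
(3) = (b^2 - 7*b)/(b - 8)
(4) = (x^3 + 8*x^2 + 7*x)/(x^2 - 4*x + 3)
(5) = (d + w)/(12*d^2 + 8*d*w + w^2)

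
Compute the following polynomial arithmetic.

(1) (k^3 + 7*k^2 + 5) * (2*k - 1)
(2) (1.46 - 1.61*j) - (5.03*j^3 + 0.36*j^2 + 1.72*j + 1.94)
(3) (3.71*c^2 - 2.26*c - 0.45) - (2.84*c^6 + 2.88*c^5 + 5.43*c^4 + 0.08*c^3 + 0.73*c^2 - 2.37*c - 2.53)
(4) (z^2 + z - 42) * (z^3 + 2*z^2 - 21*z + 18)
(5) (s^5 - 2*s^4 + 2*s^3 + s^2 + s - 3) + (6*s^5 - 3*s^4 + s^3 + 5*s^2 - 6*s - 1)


(1) = 2*k^4 + 13*k^3 - 7*k^2 + 10*k - 5
(2) = -5.03*j^3 - 0.36*j^2 - 3.33*j - 0.48
(3) = -2.84*c^6 - 2.88*c^5 - 5.43*c^4 - 0.08*c^3 + 2.98*c^2 + 0.11*c + 2.08
(4) = z^5 + 3*z^4 - 61*z^3 - 87*z^2 + 900*z - 756
(5) = 7*s^5 - 5*s^4 + 3*s^3 + 6*s^2 - 5*s - 4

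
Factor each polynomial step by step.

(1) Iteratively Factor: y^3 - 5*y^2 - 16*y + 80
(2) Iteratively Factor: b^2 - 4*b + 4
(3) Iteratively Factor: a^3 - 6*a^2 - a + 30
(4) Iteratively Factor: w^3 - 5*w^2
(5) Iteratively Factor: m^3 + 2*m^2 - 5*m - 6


(1) = (y - 4)*(y^2 - y - 20) = (y - 5)*(y - 4)*(y + 4)
(2) = (b - 2)*(b - 2)
(3) = (a - 5)*(a^2 - a - 6) = (a - 5)*(a + 2)*(a - 3)
(4) = (w - 5)*(w^2) = w*(w - 5)*(w)
(5) = (m - 2)*(m^2 + 4*m + 3) = (m - 2)*(m + 1)*(m + 3)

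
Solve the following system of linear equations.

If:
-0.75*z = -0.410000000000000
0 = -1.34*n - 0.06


Then:
n = -0.04
z = 0.55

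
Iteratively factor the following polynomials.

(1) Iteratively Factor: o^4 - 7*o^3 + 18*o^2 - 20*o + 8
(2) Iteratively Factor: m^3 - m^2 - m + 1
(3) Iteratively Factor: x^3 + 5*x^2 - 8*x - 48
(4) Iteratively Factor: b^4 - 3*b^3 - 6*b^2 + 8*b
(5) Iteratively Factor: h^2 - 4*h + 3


(1) = (o - 2)*(o^3 - 5*o^2 + 8*o - 4) = (o - 2)^2*(o^2 - 3*o + 2) = (o - 2)^2*(o - 1)*(o - 2)
(2) = (m + 1)*(m^2 - 2*m + 1) = (m - 1)*(m + 1)*(m - 1)
(3) = (x + 4)*(x^2 + x - 12) = (x - 3)*(x + 4)*(x + 4)
(4) = (b)*(b^3 - 3*b^2 - 6*b + 8) = b*(b - 4)*(b^2 + b - 2) = b*(b - 4)*(b + 2)*(b - 1)
(5) = (h - 3)*(h - 1)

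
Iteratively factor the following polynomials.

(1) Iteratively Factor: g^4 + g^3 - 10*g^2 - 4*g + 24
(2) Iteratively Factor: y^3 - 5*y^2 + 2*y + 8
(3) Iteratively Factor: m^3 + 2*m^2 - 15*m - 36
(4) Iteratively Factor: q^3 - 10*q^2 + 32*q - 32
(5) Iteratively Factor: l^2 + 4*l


(1) = (g + 3)*(g^3 - 2*g^2 - 4*g + 8) = (g - 2)*(g + 3)*(g^2 - 4) = (g - 2)*(g + 2)*(g + 3)*(g - 2)
(2) = (y - 4)*(y^2 - y - 2) = (y - 4)*(y + 1)*(y - 2)
(3) = (m - 4)*(m^2 + 6*m + 9) = (m - 4)*(m + 3)*(m + 3)
(4) = (q - 4)*(q^2 - 6*q + 8) = (q - 4)^2*(q - 2)
(5) = (l)*(l + 4)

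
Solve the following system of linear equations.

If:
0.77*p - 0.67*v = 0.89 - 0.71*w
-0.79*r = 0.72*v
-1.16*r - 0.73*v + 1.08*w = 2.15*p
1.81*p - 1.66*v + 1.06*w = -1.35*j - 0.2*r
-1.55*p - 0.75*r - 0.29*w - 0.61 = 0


Then:
j = -8.09
p = -6.18
r = 14.80
v = -16.24
w = -7.37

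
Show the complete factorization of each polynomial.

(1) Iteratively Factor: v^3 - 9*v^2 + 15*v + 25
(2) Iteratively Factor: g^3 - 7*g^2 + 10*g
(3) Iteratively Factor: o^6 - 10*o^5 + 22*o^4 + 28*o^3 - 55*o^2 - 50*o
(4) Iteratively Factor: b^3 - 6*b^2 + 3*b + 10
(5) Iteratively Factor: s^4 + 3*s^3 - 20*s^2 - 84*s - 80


(1) = (v + 1)*(v^2 - 10*v + 25) = (v - 5)*(v + 1)*(v - 5)
(2) = (g)*(g^2 - 7*g + 10) = g*(g - 5)*(g - 2)
(3) = (o - 5)*(o^5 - 5*o^4 - 3*o^3 + 13*o^2 + 10*o) = (o - 5)*(o + 1)*(o^4 - 6*o^3 + 3*o^2 + 10*o) = o*(o - 5)*(o + 1)*(o^3 - 6*o^2 + 3*o + 10) = o*(o - 5)*(o + 1)^2*(o^2 - 7*o + 10) = o*(o - 5)^2*(o + 1)^2*(o - 2)
(4) = (b - 2)*(b^2 - 4*b - 5) = (b - 5)*(b - 2)*(b + 1)
(5) = (s + 2)*(s^3 + s^2 - 22*s - 40) = (s - 5)*(s + 2)*(s^2 + 6*s + 8) = (s - 5)*(s + 2)*(s + 4)*(s + 2)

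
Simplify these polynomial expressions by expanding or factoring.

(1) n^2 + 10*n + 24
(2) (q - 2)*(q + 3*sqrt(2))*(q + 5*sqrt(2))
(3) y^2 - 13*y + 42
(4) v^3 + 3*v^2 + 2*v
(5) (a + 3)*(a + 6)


(1) = (n + 4)*(n + 6)
(2) = q^3 - 2*q^2 + 8*sqrt(2)*q^2 - 16*sqrt(2)*q + 30*q - 60
(3) = (y - 7)*(y - 6)
(4) = v*(v + 1)*(v + 2)
(5) = a^2 + 9*a + 18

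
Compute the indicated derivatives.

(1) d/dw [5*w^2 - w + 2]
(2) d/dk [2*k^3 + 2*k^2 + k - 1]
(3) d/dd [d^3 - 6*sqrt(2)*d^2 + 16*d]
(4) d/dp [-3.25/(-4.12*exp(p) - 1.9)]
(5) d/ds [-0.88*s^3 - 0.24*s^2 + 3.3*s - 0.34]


(1) = 10*w - 1
(2) = 6*k^2 + 4*k + 1
(3) = 3*d^2 - 12*sqrt(2)*d + 16
(4) = -13.39*exp(p)/(4.12*exp(p) + 1.9)^2
(5) = -2.64*s^2 - 0.48*s + 3.3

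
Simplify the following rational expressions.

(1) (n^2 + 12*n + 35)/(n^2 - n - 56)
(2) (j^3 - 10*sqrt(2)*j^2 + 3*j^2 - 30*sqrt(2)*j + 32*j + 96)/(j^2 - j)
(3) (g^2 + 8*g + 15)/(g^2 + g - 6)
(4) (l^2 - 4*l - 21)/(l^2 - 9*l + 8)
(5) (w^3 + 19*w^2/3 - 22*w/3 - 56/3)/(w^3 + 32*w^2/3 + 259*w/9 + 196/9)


(1) = (n + 5)/(n - 8)
(2) = (j^3 + j^2*(3 - 10*sqrt(2)) + j*(32 - 30*sqrt(2)) + 96)/(j^2 - j)
(3) = (g + 5)/(g - 2)
(4) = (l^2 - 4*l - 21)/(l^2 - 9*l + 8)
(5) = (3*w - 6)/(3*w + 7)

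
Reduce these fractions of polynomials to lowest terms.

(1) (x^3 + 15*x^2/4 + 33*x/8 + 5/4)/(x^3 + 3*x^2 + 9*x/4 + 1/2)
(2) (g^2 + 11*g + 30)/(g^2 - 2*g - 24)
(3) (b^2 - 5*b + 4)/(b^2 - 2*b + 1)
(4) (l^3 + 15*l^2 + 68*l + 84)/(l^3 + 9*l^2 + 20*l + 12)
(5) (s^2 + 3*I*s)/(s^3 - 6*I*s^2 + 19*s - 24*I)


(1) = (4*x + 5)/(4*x + 2)
(2) = (g^2 + 11*g + 30)/(g^2 - 2*g - 24)
(3) = (b - 4)/(b - 1)
(4) = (l + 7)/(l + 1)
(5) = s/(s^2 - 9*I*s - 8)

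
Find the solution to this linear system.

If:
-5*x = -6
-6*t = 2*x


Then:
t = -2/5
x = 6/5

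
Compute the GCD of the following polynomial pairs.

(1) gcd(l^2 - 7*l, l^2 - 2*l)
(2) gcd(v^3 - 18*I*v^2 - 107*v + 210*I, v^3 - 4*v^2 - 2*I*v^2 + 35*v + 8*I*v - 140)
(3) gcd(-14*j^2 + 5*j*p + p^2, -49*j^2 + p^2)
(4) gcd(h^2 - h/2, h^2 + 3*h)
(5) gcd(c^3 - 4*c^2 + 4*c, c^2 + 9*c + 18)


(1) = l
(2) = v - 7*I
(3) = gcd((-2*j + p)*(7*j + p), (-7*j + p)*(7*j + p)) = 7*j + p
(4) = h
(5) = gcd(c*(c - 2)^2, (c + 3)*(c + 6)) = 1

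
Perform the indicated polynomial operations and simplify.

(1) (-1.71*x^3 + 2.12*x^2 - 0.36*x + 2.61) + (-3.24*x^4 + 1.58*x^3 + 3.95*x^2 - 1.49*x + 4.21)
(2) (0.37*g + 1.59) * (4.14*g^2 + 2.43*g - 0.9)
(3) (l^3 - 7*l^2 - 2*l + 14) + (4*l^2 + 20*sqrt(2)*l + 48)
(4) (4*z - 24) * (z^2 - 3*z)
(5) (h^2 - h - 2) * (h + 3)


(1) = -3.24*x^4 - 0.13*x^3 + 6.07*x^2 - 1.85*x + 6.82
(2) = 1.5318*g^3 + 7.4817*g^2 + 3.5307*g - 1.431
(3) = l^3 - 3*l^2 - 2*l + 20*sqrt(2)*l + 62
(4) = 4*z^3 - 36*z^2 + 72*z
(5) = h^3 + 2*h^2 - 5*h - 6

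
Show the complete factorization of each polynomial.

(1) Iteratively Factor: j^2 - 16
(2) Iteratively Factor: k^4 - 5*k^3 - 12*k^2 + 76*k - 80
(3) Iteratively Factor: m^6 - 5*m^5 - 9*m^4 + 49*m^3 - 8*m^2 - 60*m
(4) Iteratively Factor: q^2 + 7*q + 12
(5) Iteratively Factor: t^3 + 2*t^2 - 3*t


(1) = (j - 4)*(j + 4)
(2) = (k + 4)*(k^3 - 9*k^2 + 24*k - 20) = (k - 5)*(k + 4)*(k^2 - 4*k + 4) = (k - 5)*(k - 2)*(k + 4)*(k - 2)
(3) = (m - 2)*(m^5 - 3*m^4 - 15*m^3 + 19*m^2 + 30*m) = (m - 5)*(m - 2)*(m^4 + 2*m^3 - 5*m^2 - 6*m) = (m - 5)*(m - 2)*(m + 3)*(m^3 - m^2 - 2*m) = m*(m - 5)*(m - 2)*(m + 3)*(m^2 - m - 2) = m*(m - 5)*(m - 2)^2*(m + 3)*(m + 1)
(4) = (q + 4)*(q + 3)
(5) = (t)*(t^2 + 2*t - 3) = t*(t + 3)*(t - 1)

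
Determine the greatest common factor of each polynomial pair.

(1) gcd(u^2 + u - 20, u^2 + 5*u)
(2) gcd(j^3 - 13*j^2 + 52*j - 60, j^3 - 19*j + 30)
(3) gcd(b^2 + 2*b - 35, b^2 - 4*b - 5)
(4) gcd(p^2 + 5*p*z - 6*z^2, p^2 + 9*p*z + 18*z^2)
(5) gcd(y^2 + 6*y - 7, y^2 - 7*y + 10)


(1) = u + 5
(2) = gcd((j - 6)*(j - 5)*(j - 2), (j - 3)*(j - 2)*(j + 5)) = j - 2
(3) = b - 5
(4) = gcd((p - z)*(p + 6*z), (p + 3*z)*(p + 6*z)) = p + 6*z
(5) = 1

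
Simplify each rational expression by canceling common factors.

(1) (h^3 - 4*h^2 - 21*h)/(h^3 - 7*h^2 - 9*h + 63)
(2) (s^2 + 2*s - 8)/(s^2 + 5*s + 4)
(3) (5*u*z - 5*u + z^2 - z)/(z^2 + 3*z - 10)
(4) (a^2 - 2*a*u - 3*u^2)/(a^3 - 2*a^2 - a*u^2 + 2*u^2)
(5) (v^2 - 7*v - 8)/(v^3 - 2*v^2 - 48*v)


(1) = h/(h - 3)
(2) = (s - 2)/(s + 1)
(3) = (5*u*z - 5*u + z^2 - z)/(z^2 + 3*z - 10)
(4) = (-a + 3*u)/(-a^2 + a*u + 2*a - 2*u)
(5) = (v + 1)/(v^2 + 6*v)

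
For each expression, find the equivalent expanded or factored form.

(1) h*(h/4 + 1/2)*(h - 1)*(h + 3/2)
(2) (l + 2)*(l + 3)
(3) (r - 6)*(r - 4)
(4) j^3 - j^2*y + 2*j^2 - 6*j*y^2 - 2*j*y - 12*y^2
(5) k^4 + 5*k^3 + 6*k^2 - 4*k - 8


(1) = h^4/4 + 5*h^3/8 - h^2/8 - 3*h/4
(2) = l^2 + 5*l + 6
(3) = r^2 - 10*r + 24
(4) = (j + 2)*(j - 3*y)*(j + 2*y)
(5) = (k - 1)*(k + 2)^3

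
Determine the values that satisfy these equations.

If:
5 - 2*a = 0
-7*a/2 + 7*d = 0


Then:
a = 5/2
d = 5/4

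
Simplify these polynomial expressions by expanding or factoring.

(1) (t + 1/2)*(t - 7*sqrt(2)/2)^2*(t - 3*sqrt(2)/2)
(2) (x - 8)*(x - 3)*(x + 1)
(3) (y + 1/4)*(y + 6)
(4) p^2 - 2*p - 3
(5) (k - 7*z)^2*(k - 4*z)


(1) = t^4 - 17*sqrt(2)*t^3/2 + t^3/2 - 17*sqrt(2)*t^2/4 + 91*t^2/2 - 147*sqrt(2)*t/4 + 91*t/4 - 147*sqrt(2)/8
(2) = x^3 - 10*x^2 + 13*x + 24
(3) = y^2 + 25*y/4 + 3/2
(4) = (p - 3)*(p + 1)
(5) = k^3 - 18*k^2*z + 105*k*z^2 - 196*z^3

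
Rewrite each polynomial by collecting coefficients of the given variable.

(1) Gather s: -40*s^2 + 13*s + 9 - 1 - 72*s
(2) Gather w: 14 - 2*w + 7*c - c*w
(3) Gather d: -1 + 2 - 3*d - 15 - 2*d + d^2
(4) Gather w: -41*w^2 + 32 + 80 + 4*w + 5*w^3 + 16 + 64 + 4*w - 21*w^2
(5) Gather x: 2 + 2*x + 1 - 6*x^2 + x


(1) = -40*s^2 - 59*s + 8
(2) = 7*c + w*(-c - 2) + 14
(3) = d^2 - 5*d - 14
(4) = 5*w^3 - 62*w^2 + 8*w + 192
(5) = -6*x^2 + 3*x + 3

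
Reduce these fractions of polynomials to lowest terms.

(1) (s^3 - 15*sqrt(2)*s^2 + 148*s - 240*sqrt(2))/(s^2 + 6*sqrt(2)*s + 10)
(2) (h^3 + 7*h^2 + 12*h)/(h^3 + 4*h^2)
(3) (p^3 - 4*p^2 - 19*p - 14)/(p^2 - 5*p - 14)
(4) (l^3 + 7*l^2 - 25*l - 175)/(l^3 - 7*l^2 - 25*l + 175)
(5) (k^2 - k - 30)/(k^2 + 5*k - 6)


(1) = (s^3 - 15*sqrt(2)*s^2 + 148*s - 240*sqrt(2))/(s^2 + 6*sqrt(2)*s + 10)
(2) = (h + 3)/h
(3) = p + 1
(4) = (l + 7)/(l - 7)
(5) = (k^2 - k - 30)/(k^2 + 5*k - 6)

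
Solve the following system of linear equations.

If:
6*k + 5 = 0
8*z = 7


Then:
k = -5/6
z = 7/8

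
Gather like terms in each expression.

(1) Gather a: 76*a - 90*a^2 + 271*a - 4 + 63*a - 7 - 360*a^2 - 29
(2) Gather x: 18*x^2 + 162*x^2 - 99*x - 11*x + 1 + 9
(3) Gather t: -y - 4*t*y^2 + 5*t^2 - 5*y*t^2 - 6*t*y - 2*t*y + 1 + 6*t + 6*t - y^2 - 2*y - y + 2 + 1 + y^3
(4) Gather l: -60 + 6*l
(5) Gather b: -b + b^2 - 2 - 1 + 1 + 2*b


(1) = -450*a^2 + 410*a - 40
(2) = 180*x^2 - 110*x + 10
(3) = t^2*(5 - 5*y) + t*(-4*y^2 - 8*y + 12) + y^3 - y^2 - 4*y + 4
(4) = 6*l - 60
(5) = b^2 + b - 2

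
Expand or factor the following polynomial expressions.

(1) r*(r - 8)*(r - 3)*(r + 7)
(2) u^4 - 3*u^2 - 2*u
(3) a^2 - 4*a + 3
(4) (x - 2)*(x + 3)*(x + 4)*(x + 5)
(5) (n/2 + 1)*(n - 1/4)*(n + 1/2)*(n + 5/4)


(1) = r^4 - 4*r^3 - 53*r^2 + 168*r
(2) = u*(u - 2)*(u + 1)^2
(3) = (a - 3)*(a - 1)
(4) = x^4 + 10*x^3 + 23*x^2 - 34*x - 120
(5) = n^4/2 + 7*n^3/4 + 51*n^2/32 + 7*n/64 - 5/32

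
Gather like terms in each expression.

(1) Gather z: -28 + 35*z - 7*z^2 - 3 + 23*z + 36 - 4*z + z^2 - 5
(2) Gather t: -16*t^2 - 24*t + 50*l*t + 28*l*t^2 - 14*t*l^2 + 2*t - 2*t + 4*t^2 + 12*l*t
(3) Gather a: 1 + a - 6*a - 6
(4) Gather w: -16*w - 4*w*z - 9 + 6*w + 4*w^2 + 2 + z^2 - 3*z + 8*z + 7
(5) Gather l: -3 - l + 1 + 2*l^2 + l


(1) = -6*z^2 + 54*z
(2) = t^2*(28*l - 12) + t*(-14*l^2 + 62*l - 24)
(3) = -5*a - 5
(4) = 4*w^2 + w*(-4*z - 10) + z^2 + 5*z
(5) = 2*l^2 - 2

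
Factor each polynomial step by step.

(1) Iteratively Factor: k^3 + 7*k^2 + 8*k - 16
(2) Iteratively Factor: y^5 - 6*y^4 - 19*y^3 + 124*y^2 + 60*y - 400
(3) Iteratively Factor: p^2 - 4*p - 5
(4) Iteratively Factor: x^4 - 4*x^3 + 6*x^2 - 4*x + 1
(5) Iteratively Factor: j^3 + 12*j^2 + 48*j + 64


(1) = (k + 4)*(k^2 + 3*k - 4) = (k + 4)^2*(k - 1)
(2) = (y - 2)*(y^4 - 4*y^3 - 27*y^2 + 70*y + 200) = (y - 2)*(y + 4)*(y^3 - 8*y^2 + 5*y + 50) = (y - 5)*(y - 2)*(y + 4)*(y^2 - 3*y - 10) = (y - 5)^2*(y - 2)*(y + 4)*(y + 2)
(3) = (p - 5)*(p + 1)
(4) = (x - 1)*(x^3 - 3*x^2 + 3*x - 1) = (x - 1)^2*(x^2 - 2*x + 1) = (x - 1)^3*(x - 1)
(5) = (j + 4)*(j^2 + 8*j + 16) = (j + 4)^2*(j + 4)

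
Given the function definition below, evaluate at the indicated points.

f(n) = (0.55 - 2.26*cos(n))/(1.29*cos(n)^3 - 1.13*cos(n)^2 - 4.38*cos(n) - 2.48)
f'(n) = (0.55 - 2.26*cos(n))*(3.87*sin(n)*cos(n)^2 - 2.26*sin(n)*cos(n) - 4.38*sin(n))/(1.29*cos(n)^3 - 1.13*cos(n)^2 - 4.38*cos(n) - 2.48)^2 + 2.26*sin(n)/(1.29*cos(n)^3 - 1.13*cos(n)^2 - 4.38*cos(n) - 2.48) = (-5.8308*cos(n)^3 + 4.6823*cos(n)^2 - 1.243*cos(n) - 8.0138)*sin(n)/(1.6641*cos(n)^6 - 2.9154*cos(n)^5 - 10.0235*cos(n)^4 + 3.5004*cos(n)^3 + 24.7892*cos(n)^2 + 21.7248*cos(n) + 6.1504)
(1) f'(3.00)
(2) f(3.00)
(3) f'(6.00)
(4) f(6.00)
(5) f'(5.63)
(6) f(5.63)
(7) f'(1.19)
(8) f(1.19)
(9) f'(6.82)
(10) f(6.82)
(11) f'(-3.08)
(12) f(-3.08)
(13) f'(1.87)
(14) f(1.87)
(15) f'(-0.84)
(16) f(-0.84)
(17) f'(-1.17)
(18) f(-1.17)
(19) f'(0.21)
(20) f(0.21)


(1) = 1.93
(2) = -5.54
(3) = 0.06
(4) = 0.25
(5) = 0.15
(6) = 0.21
(7) = -0.43
(8) = 0.07
(9) = -0.12
(10) = 0.22
(11) = -0.85
(12) = -5.43
(13) = -3.89
(14) = -0.92
(15) = 0.21
(16) = 0.17
(17) = 0.41
(18) = 0.08
(19) = -0.05
(20) = 0.25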